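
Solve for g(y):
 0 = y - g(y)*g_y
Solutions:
 g(y) = -sqrt(C1 + y^2)
 g(y) = sqrt(C1 + y^2)


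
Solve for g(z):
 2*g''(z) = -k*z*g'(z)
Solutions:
 g(z) = Piecewise((-sqrt(pi)*C1*erf(sqrt(k)*z/2)/sqrt(k) - C2, (k > 0) | (k < 0)), (-C1*z - C2, True))


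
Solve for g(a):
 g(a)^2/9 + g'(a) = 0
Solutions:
 g(a) = 9/(C1 + a)


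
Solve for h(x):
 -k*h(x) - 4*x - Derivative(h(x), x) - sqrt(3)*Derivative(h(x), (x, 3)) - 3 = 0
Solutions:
 h(x) = C1*exp(x*(-2^(2/3)*3^(1/6)*(9*k + sqrt(81*k^2 + 4*sqrt(3)))^(1/3) + 2*6^(1/3)/(9*k + sqrt(81*k^2 + 4*sqrt(3)))^(1/3))/6) + C2*exp(x*(2^(2/3)*3^(1/6)*(9*k + sqrt(81*k^2 + 4*sqrt(3)))^(1/3) - 6^(2/3)*I*(9*k + sqrt(81*k^2 + 4*sqrt(3)))^(1/3) + 16*sqrt(3)/((9*k + sqrt(81*k^2 + 4*sqrt(3)))^(1/3)*(-2^(2/3)*3^(1/6) + 6^(2/3)*I)))/12) + C3*exp(x*(2^(2/3)*3^(1/6)*(9*k + sqrt(81*k^2 + 4*sqrt(3)))^(1/3) + 6^(2/3)*I*(9*k + sqrt(81*k^2 + 4*sqrt(3)))^(1/3) - 16*sqrt(3)/((9*k + sqrt(81*k^2 + 4*sqrt(3)))^(1/3)*(2^(2/3)*3^(1/6) + 6^(2/3)*I)))/12) - 4*x/k - 3/k + 4/k^2


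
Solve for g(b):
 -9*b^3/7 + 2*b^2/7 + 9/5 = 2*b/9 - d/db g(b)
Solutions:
 g(b) = C1 + 9*b^4/28 - 2*b^3/21 + b^2/9 - 9*b/5


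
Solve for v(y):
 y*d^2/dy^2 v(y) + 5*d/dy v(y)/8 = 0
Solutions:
 v(y) = C1 + C2*y^(3/8)


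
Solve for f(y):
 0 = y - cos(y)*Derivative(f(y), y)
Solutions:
 f(y) = C1 + Integral(y/cos(y), y)


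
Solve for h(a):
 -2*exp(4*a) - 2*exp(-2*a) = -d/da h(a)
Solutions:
 h(a) = C1 + exp(4*a)/2 - exp(-2*a)


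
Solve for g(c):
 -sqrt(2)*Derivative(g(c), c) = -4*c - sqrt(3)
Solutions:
 g(c) = C1 + sqrt(2)*c^2 + sqrt(6)*c/2


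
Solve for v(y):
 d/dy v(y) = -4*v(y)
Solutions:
 v(y) = C1*exp(-4*y)


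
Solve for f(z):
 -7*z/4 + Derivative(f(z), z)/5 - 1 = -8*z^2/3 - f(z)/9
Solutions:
 f(z) = C1*exp(-5*z/9) - 24*z^2 + 2043*z/20 - 17487/100


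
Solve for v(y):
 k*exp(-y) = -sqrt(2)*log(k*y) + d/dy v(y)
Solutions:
 v(y) = C1 - k*exp(-y) + sqrt(2)*y*log(k*y) - sqrt(2)*y


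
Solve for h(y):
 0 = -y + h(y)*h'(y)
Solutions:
 h(y) = -sqrt(C1 + y^2)
 h(y) = sqrt(C1 + y^2)


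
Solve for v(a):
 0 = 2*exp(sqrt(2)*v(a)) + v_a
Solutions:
 v(a) = sqrt(2)*(2*log(1/(C1 + 2*a)) - log(2))/4


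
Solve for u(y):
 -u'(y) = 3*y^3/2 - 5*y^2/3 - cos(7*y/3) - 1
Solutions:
 u(y) = C1 - 3*y^4/8 + 5*y^3/9 + y + 3*sin(7*y/3)/7


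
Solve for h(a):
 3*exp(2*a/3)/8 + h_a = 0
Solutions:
 h(a) = C1 - 9*exp(2*a/3)/16


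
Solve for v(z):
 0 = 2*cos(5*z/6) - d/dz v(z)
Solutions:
 v(z) = C1 + 12*sin(5*z/6)/5


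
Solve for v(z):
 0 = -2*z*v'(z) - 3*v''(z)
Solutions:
 v(z) = C1 + C2*erf(sqrt(3)*z/3)


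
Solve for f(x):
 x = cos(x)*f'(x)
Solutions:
 f(x) = C1 + Integral(x/cos(x), x)


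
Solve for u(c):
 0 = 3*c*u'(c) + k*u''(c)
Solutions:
 u(c) = C1 + C2*sqrt(k)*erf(sqrt(6)*c*sqrt(1/k)/2)


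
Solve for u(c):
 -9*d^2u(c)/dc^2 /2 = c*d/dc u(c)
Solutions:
 u(c) = C1 + C2*erf(c/3)


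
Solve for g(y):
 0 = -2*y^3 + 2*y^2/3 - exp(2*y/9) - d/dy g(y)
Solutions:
 g(y) = C1 - y^4/2 + 2*y^3/9 - 9*exp(2*y/9)/2


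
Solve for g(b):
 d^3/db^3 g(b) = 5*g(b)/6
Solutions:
 g(b) = C3*exp(5^(1/3)*6^(2/3)*b/6) + (C1*sin(2^(2/3)*3^(1/6)*5^(1/3)*b/4) + C2*cos(2^(2/3)*3^(1/6)*5^(1/3)*b/4))*exp(-5^(1/3)*6^(2/3)*b/12)


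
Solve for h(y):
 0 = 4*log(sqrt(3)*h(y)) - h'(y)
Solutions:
 -Integral(1/(2*log(_y) + log(3)), (_y, h(y)))/2 = C1 - y


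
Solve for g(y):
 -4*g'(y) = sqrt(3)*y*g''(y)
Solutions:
 g(y) = C1 + C2*y^(1 - 4*sqrt(3)/3)


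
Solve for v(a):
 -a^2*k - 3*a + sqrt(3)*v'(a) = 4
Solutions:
 v(a) = C1 + sqrt(3)*a^3*k/9 + sqrt(3)*a^2/2 + 4*sqrt(3)*a/3


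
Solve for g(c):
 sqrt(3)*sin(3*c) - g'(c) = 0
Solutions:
 g(c) = C1 - sqrt(3)*cos(3*c)/3


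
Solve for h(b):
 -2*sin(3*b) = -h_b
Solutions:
 h(b) = C1 - 2*cos(3*b)/3


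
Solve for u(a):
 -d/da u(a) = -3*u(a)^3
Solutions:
 u(a) = -sqrt(2)*sqrt(-1/(C1 + 3*a))/2
 u(a) = sqrt(2)*sqrt(-1/(C1 + 3*a))/2


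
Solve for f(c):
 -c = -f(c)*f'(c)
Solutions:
 f(c) = -sqrt(C1 + c^2)
 f(c) = sqrt(C1 + c^2)


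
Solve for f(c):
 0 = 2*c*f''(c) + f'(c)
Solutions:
 f(c) = C1 + C2*sqrt(c)


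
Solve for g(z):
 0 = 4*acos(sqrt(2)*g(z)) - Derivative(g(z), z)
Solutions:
 Integral(1/acos(sqrt(2)*_y), (_y, g(z))) = C1 + 4*z


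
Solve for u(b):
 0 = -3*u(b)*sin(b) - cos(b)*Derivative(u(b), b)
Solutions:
 u(b) = C1*cos(b)^3


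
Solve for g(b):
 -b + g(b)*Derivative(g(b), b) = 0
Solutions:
 g(b) = -sqrt(C1 + b^2)
 g(b) = sqrt(C1 + b^2)


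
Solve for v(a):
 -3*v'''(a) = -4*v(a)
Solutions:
 v(a) = C3*exp(6^(2/3)*a/3) + (C1*sin(2^(2/3)*3^(1/6)*a/2) + C2*cos(2^(2/3)*3^(1/6)*a/2))*exp(-6^(2/3)*a/6)


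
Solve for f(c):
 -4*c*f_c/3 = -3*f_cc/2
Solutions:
 f(c) = C1 + C2*erfi(2*c/3)


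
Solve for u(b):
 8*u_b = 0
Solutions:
 u(b) = C1


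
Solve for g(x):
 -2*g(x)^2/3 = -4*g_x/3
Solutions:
 g(x) = -2/(C1 + x)


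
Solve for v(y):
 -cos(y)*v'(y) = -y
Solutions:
 v(y) = C1 + Integral(y/cos(y), y)


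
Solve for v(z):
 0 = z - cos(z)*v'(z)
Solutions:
 v(z) = C1 + Integral(z/cos(z), z)


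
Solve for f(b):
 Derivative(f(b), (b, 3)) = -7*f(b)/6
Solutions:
 f(b) = C3*exp(-6^(2/3)*7^(1/3)*b/6) + (C1*sin(2^(2/3)*3^(1/6)*7^(1/3)*b/4) + C2*cos(2^(2/3)*3^(1/6)*7^(1/3)*b/4))*exp(6^(2/3)*7^(1/3)*b/12)


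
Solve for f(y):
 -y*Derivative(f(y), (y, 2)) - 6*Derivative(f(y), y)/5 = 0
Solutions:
 f(y) = C1 + C2/y^(1/5)


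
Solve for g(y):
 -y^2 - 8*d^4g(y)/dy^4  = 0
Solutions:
 g(y) = C1 + C2*y + C3*y^2 + C4*y^3 - y^6/2880


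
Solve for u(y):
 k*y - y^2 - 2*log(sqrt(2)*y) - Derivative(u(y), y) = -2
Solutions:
 u(y) = C1 + k*y^2/2 - y^3/3 - 2*y*log(y) - y*log(2) + 4*y


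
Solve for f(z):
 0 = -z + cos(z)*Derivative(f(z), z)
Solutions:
 f(z) = C1 + Integral(z/cos(z), z)


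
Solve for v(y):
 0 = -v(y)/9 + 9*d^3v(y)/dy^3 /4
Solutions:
 v(y) = C3*exp(6^(2/3)*y/9) + (C1*sin(2^(2/3)*3^(1/6)*y/6) + C2*cos(2^(2/3)*3^(1/6)*y/6))*exp(-6^(2/3)*y/18)


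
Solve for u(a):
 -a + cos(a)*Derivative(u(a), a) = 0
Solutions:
 u(a) = C1 + Integral(a/cos(a), a)


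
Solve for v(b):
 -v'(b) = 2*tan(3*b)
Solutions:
 v(b) = C1 + 2*log(cos(3*b))/3


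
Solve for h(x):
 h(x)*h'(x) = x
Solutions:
 h(x) = -sqrt(C1 + x^2)
 h(x) = sqrt(C1 + x^2)


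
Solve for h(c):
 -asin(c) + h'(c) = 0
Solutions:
 h(c) = C1 + c*asin(c) + sqrt(1 - c^2)


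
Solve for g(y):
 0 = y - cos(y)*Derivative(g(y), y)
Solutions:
 g(y) = C1 + Integral(y/cos(y), y)


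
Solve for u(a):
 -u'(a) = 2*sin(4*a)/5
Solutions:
 u(a) = C1 + cos(4*a)/10


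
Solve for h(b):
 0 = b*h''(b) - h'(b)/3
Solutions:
 h(b) = C1 + C2*b^(4/3)


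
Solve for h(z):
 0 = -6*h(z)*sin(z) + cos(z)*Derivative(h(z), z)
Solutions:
 h(z) = C1/cos(z)^6


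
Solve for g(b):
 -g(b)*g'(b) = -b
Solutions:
 g(b) = -sqrt(C1 + b^2)
 g(b) = sqrt(C1 + b^2)


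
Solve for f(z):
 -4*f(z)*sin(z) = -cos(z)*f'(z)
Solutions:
 f(z) = C1/cos(z)^4


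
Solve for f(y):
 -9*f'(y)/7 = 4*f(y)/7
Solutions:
 f(y) = C1*exp(-4*y/9)


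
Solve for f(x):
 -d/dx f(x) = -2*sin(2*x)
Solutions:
 f(x) = C1 - cos(2*x)


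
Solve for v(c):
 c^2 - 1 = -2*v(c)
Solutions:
 v(c) = 1/2 - c^2/2


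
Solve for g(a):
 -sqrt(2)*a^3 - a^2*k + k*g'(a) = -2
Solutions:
 g(a) = C1 + sqrt(2)*a^4/(4*k) + a^3/3 - 2*a/k


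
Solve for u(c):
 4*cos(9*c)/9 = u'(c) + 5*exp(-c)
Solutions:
 u(c) = C1 + 4*sin(9*c)/81 + 5*exp(-c)


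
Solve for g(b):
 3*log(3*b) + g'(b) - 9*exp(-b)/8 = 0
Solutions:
 g(b) = C1 - 3*b*log(b) + 3*b*(1 - log(3)) - 9*exp(-b)/8


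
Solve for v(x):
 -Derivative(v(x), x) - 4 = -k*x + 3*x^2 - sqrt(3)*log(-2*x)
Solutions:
 v(x) = C1 + k*x^2/2 - x^3 + sqrt(3)*x*log(-x) + x*(-4 - sqrt(3) + sqrt(3)*log(2))


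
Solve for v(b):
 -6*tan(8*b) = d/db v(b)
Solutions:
 v(b) = C1 + 3*log(cos(8*b))/4


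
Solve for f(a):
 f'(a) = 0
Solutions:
 f(a) = C1


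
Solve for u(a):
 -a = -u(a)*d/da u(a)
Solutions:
 u(a) = -sqrt(C1 + a^2)
 u(a) = sqrt(C1 + a^2)


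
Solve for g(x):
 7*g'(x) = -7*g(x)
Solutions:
 g(x) = C1*exp(-x)


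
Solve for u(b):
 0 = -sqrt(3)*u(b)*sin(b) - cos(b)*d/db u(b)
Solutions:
 u(b) = C1*cos(b)^(sqrt(3))


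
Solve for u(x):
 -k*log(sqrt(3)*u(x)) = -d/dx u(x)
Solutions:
 Integral(1/(2*log(_y) + log(3)), (_y, u(x))) = C1 + k*x/2


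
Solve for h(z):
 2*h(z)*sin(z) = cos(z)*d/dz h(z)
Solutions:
 h(z) = C1/cos(z)^2


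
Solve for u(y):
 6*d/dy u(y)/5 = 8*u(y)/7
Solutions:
 u(y) = C1*exp(20*y/21)


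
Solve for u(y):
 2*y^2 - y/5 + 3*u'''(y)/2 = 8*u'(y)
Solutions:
 u(y) = C1 + C2*exp(-4*sqrt(3)*y/3) + C3*exp(4*sqrt(3)*y/3) + y^3/12 - y^2/80 + 3*y/32


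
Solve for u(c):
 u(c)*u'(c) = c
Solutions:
 u(c) = -sqrt(C1 + c^2)
 u(c) = sqrt(C1 + c^2)


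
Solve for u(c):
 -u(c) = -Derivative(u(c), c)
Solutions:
 u(c) = C1*exp(c)


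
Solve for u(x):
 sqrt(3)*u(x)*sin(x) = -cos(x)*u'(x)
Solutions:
 u(x) = C1*cos(x)^(sqrt(3))


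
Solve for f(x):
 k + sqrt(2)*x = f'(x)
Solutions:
 f(x) = C1 + k*x + sqrt(2)*x^2/2


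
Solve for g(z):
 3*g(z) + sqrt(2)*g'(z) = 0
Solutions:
 g(z) = C1*exp(-3*sqrt(2)*z/2)


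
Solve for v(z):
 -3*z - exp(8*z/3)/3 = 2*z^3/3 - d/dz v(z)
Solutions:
 v(z) = C1 + z^4/6 + 3*z^2/2 + exp(8*z/3)/8


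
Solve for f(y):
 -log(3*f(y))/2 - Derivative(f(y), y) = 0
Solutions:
 2*Integral(1/(log(_y) + log(3)), (_y, f(y))) = C1 - y


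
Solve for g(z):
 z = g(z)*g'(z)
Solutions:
 g(z) = -sqrt(C1 + z^2)
 g(z) = sqrt(C1 + z^2)


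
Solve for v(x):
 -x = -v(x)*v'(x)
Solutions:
 v(x) = -sqrt(C1 + x^2)
 v(x) = sqrt(C1 + x^2)


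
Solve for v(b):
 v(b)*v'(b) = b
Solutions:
 v(b) = -sqrt(C1 + b^2)
 v(b) = sqrt(C1 + b^2)


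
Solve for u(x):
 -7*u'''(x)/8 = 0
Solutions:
 u(x) = C1 + C2*x + C3*x^2


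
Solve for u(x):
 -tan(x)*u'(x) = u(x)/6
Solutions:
 u(x) = C1/sin(x)^(1/6)


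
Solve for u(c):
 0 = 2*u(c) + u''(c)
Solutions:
 u(c) = C1*sin(sqrt(2)*c) + C2*cos(sqrt(2)*c)


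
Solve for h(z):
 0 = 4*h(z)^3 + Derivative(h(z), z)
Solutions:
 h(z) = -sqrt(2)*sqrt(-1/(C1 - 4*z))/2
 h(z) = sqrt(2)*sqrt(-1/(C1 - 4*z))/2


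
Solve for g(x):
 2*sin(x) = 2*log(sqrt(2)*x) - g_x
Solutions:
 g(x) = C1 + 2*x*log(x) - 2*x + x*log(2) + 2*cos(x)


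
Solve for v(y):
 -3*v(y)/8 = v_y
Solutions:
 v(y) = C1*exp(-3*y/8)


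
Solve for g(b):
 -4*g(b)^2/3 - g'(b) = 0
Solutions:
 g(b) = 3/(C1 + 4*b)


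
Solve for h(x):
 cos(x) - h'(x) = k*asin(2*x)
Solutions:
 h(x) = C1 - k*(x*asin(2*x) + sqrt(1 - 4*x^2)/2) + sin(x)


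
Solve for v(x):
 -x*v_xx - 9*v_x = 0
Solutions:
 v(x) = C1 + C2/x^8


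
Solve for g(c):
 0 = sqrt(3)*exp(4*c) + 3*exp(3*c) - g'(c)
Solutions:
 g(c) = C1 + sqrt(3)*exp(4*c)/4 + exp(3*c)


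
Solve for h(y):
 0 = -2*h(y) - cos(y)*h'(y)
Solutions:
 h(y) = C1*(sin(y) - 1)/(sin(y) + 1)


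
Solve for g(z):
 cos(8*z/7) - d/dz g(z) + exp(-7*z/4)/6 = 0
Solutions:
 g(z) = C1 + 7*sin(8*z/7)/8 - 2*exp(-7*z/4)/21


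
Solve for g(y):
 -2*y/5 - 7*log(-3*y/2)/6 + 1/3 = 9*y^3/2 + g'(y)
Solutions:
 g(y) = C1 - 9*y^4/8 - y^2/5 - 7*y*log(-y)/6 + y*(-7*log(3) + 7*log(2) + 9)/6


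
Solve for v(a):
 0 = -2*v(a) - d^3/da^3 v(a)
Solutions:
 v(a) = C3*exp(-2^(1/3)*a) + (C1*sin(2^(1/3)*sqrt(3)*a/2) + C2*cos(2^(1/3)*sqrt(3)*a/2))*exp(2^(1/3)*a/2)


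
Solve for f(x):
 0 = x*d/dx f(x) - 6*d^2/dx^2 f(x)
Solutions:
 f(x) = C1 + C2*erfi(sqrt(3)*x/6)


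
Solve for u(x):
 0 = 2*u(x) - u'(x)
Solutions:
 u(x) = C1*exp(2*x)


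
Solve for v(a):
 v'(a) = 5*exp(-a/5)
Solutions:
 v(a) = C1 - 25*exp(-a/5)


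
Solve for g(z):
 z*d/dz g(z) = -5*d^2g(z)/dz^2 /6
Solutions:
 g(z) = C1 + C2*erf(sqrt(15)*z/5)


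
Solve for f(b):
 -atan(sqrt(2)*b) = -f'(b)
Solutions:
 f(b) = C1 + b*atan(sqrt(2)*b) - sqrt(2)*log(2*b^2 + 1)/4


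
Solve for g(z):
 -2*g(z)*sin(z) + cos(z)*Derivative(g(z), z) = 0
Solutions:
 g(z) = C1/cos(z)^2


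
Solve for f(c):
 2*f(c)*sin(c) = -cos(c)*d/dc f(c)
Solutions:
 f(c) = C1*cos(c)^2


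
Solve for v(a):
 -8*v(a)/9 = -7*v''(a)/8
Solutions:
 v(a) = C1*exp(-8*sqrt(7)*a/21) + C2*exp(8*sqrt(7)*a/21)


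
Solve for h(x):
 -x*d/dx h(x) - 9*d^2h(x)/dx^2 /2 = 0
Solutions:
 h(x) = C1 + C2*erf(x/3)


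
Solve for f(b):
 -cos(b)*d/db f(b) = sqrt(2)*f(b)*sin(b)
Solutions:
 f(b) = C1*cos(b)^(sqrt(2))


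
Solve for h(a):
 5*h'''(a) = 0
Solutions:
 h(a) = C1 + C2*a + C3*a^2


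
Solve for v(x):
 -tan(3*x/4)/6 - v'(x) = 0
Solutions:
 v(x) = C1 + 2*log(cos(3*x/4))/9


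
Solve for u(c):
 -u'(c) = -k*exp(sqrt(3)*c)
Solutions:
 u(c) = C1 + sqrt(3)*k*exp(sqrt(3)*c)/3


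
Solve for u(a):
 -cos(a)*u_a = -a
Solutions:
 u(a) = C1 + Integral(a/cos(a), a)


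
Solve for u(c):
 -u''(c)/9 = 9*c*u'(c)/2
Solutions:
 u(c) = C1 + C2*erf(9*c/2)


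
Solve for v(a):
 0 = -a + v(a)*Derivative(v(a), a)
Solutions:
 v(a) = -sqrt(C1 + a^2)
 v(a) = sqrt(C1 + a^2)


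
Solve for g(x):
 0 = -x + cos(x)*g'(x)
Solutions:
 g(x) = C1 + Integral(x/cos(x), x)


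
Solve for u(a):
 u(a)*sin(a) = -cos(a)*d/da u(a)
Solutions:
 u(a) = C1*cos(a)


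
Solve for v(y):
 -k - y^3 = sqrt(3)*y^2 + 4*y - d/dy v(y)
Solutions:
 v(y) = C1 + k*y + y^4/4 + sqrt(3)*y^3/3 + 2*y^2


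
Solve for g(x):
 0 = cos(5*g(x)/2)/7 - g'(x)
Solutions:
 -x/7 - log(sin(5*g(x)/2) - 1)/5 + log(sin(5*g(x)/2) + 1)/5 = C1


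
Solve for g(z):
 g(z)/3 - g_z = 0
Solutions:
 g(z) = C1*exp(z/3)


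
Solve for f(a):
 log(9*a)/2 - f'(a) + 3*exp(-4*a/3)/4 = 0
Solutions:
 f(a) = C1 + a*log(a)/2 + a*(-1/2 + log(3)) - 9*exp(-4*a/3)/16


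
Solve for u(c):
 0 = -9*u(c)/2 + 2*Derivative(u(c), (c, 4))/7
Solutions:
 u(c) = C1*exp(-sqrt(6)*7^(1/4)*c/2) + C2*exp(sqrt(6)*7^(1/4)*c/2) + C3*sin(sqrt(6)*7^(1/4)*c/2) + C4*cos(sqrt(6)*7^(1/4)*c/2)


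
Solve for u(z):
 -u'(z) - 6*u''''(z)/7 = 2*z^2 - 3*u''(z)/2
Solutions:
 u(z) = C1 + C2*exp(21^(1/3)*z*(21^(1/3)/(sqrt(15) + 6)^(1/3) + (sqrt(15) + 6)^(1/3))/12)*sin(3^(1/6)*7^(1/3)*z*(-3^(2/3)*(sqrt(15) + 6)^(1/3) + 3*7^(1/3)/(sqrt(15) + 6)^(1/3))/12) + C3*exp(21^(1/3)*z*(21^(1/3)/(sqrt(15) + 6)^(1/3) + (sqrt(15) + 6)^(1/3))/12)*cos(3^(1/6)*7^(1/3)*z*(-3^(2/3)*(sqrt(15) + 6)^(1/3) + 3*7^(1/3)/(sqrt(15) + 6)^(1/3))/12) + C4*exp(-21^(1/3)*z*(21^(1/3)/(sqrt(15) + 6)^(1/3) + (sqrt(15) + 6)^(1/3))/6) - 2*z^3/3 - 3*z^2 - 9*z


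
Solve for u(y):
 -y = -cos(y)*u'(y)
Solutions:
 u(y) = C1 + Integral(y/cos(y), y)


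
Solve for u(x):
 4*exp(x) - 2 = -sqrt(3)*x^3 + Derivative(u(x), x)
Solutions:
 u(x) = C1 + sqrt(3)*x^4/4 - 2*x + 4*exp(x)


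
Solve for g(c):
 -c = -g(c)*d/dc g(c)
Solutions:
 g(c) = -sqrt(C1 + c^2)
 g(c) = sqrt(C1 + c^2)


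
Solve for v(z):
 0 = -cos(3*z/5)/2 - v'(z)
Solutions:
 v(z) = C1 - 5*sin(3*z/5)/6


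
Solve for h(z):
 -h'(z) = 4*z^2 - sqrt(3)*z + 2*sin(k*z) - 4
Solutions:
 h(z) = C1 - 4*z^3/3 + sqrt(3)*z^2/2 + 4*z + 2*cos(k*z)/k


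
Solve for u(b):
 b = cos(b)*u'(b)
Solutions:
 u(b) = C1 + Integral(b/cos(b), b)


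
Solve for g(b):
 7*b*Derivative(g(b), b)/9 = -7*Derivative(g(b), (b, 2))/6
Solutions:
 g(b) = C1 + C2*erf(sqrt(3)*b/3)


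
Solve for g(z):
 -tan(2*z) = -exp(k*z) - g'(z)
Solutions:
 g(z) = C1 - Piecewise((exp(k*z)/k, Ne(k, 0)), (z, True)) - log(cos(2*z))/2


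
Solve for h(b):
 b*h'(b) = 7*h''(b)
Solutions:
 h(b) = C1 + C2*erfi(sqrt(14)*b/14)


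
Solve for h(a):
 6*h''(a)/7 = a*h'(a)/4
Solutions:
 h(a) = C1 + C2*erfi(sqrt(21)*a/12)


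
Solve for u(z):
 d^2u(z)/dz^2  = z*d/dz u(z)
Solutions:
 u(z) = C1 + C2*erfi(sqrt(2)*z/2)


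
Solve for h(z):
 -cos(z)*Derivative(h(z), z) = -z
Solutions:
 h(z) = C1 + Integral(z/cos(z), z)


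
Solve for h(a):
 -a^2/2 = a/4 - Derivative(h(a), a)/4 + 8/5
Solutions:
 h(a) = C1 + 2*a^3/3 + a^2/2 + 32*a/5


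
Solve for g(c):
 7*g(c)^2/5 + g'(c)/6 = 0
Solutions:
 g(c) = 5/(C1 + 42*c)


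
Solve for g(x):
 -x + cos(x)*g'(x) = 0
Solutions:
 g(x) = C1 + Integral(x/cos(x), x)


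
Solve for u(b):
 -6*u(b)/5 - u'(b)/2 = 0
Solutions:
 u(b) = C1*exp(-12*b/5)


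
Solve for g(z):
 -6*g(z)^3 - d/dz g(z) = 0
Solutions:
 g(z) = -sqrt(2)*sqrt(-1/(C1 - 6*z))/2
 g(z) = sqrt(2)*sqrt(-1/(C1 - 6*z))/2


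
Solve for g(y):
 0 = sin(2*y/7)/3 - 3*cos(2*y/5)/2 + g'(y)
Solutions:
 g(y) = C1 + 15*sin(2*y/5)/4 + 7*cos(2*y/7)/6


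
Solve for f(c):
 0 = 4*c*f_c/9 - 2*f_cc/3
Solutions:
 f(c) = C1 + C2*erfi(sqrt(3)*c/3)


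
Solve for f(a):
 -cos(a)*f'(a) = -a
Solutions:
 f(a) = C1 + Integral(a/cos(a), a)


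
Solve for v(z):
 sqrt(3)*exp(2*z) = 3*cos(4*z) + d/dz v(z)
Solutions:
 v(z) = C1 + sqrt(3)*exp(2*z)/2 - 3*sin(4*z)/4


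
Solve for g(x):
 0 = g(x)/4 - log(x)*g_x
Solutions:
 g(x) = C1*exp(li(x)/4)


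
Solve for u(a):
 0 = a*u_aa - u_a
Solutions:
 u(a) = C1 + C2*a^2


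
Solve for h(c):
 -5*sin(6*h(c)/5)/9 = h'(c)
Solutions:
 5*c/9 + 5*log(cos(6*h(c)/5) - 1)/12 - 5*log(cos(6*h(c)/5) + 1)/12 = C1


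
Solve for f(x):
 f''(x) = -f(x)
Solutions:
 f(x) = C1*sin(x) + C2*cos(x)


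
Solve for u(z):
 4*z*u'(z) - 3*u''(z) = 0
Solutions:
 u(z) = C1 + C2*erfi(sqrt(6)*z/3)


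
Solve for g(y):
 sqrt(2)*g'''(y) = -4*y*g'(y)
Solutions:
 g(y) = C1 + Integral(C2*airyai(-sqrt(2)*y) + C3*airybi(-sqrt(2)*y), y)


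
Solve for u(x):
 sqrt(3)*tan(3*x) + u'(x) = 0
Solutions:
 u(x) = C1 + sqrt(3)*log(cos(3*x))/3


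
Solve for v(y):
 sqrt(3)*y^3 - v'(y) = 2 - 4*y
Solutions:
 v(y) = C1 + sqrt(3)*y^4/4 + 2*y^2 - 2*y


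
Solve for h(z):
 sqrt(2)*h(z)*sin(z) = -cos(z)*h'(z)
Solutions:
 h(z) = C1*cos(z)^(sqrt(2))


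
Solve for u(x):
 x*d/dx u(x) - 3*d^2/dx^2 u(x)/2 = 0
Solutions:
 u(x) = C1 + C2*erfi(sqrt(3)*x/3)


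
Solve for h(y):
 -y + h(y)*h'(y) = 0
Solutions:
 h(y) = -sqrt(C1 + y^2)
 h(y) = sqrt(C1 + y^2)


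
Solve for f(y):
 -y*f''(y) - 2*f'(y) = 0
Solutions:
 f(y) = C1 + C2/y


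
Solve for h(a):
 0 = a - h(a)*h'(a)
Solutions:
 h(a) = -sqrt(C1 + a^2)
 h(a) = sqrt(C1 + a^2)


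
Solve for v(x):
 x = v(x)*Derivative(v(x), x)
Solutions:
 v(x) = -sqrt(C1 + x^2)
 v(x) = sqrt(C1 + x^2)


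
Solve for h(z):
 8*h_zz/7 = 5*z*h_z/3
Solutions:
 h(z) = C1 + C2*erfi(sqrt(105)*z/12)


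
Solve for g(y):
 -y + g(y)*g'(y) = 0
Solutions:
 g(y) = -sqrt(C1 + y^2)
 g(y) = sqrt(C1 + y^2)


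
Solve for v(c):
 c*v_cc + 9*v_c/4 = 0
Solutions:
 v(c) = C1 + C2/c^(5/4)


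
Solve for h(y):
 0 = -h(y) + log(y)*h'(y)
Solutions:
 h(y) = C1*exp(li(y))


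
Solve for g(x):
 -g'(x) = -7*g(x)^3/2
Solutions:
 g(x) = -sqrt(-1/(C1 + 7*x))
 g(x) = sqrt(-1/(C1 + 7*x))


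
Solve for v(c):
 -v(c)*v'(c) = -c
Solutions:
 v(c) = -sqrt(C1 + c^2)
 v(c) = sqrt(C1 + c^2)


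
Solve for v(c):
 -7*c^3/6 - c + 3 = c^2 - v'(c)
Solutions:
 v(c) = C1 + 7*c^4/24 + c^3/3 + c^2/2 - 3*c


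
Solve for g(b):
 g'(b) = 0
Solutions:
 g(b) = C1


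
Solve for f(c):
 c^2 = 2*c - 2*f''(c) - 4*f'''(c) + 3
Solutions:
 f(c) = C1 + C2*c + C3*exp(-c/2) - c^4/24 + c^3/2 - 9*c^2/4


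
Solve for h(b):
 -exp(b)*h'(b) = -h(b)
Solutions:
 h(b) = C1*exp(-exp(-b))


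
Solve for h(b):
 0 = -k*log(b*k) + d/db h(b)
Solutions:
 h(b) = C1 + b*k*log(b*k) - b*k


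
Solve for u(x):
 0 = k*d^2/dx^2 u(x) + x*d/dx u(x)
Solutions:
 u(x) = C1 + C2*sqrt(k)*erf(sqrt(2)*x*sqrt(1/k)/2)


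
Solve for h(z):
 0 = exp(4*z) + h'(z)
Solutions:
 h(z) = C1 - exp(4*z)/4


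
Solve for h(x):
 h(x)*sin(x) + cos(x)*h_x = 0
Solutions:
 h(x) = C1*cos(x)


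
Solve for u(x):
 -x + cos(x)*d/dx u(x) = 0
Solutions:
 u(x) = C1 + Integral(x/cos(x), x)


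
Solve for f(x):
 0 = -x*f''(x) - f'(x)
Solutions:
 f(x) = C1 + C2*log(x)


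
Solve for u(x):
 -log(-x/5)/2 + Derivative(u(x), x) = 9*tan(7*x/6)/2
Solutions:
 u(x) = C1 + x*log(-x)/2 - x*log(5)/2 - x/2 - 27*log(cos(7*x/6))/7


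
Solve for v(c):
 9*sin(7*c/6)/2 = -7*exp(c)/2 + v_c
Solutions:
 v(c) = C1 + 7*exp(c)/2 - 27*cos(7*c/6)/7


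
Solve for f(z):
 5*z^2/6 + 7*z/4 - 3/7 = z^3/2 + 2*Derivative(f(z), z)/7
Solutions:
 f(z) = C1 - 7*z^4/16 + 35*z^3/36 + 49*z^2/16 - 3*z/2


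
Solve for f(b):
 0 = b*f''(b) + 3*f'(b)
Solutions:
 f(b) = C1 + C2/b^2


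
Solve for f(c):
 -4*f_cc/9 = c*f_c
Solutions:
 f(c) = C1 + C2*erf(3*sqrt(2)*c/4)


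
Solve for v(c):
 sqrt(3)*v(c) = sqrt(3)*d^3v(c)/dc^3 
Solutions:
 v(c) = C3*exp(c) + (C1*sin(sqrt(3)*c/2) + C2*cos(sqrt(3)*c/2))*exp(-c/2)


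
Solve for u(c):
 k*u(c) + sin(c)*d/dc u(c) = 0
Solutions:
 u(c) = C1*exp(k*(-log(cos(c) - 1) + log(cos(c) + 1))/2)


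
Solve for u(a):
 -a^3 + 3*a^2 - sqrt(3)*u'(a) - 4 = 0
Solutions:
 u(a) = C1 - sqrt(3)*a^4/12 + sqrt(3)*a^3/3 - 4*sqrt(3)*a/3


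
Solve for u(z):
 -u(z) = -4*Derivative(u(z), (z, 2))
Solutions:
 u(z) = C1*exp(-z/2) + C2*exp(z/2)


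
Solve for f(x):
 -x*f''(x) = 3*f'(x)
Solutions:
 f(x) = C1 + C2/x^2


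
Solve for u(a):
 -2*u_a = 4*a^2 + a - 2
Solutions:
 u(a) = C1 - 2*a^3/3 - a^2/4 + a


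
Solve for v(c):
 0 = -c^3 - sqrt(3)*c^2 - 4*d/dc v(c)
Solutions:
 v(c) = C1 - c^4/16 - sqrt(3)*c^3/12


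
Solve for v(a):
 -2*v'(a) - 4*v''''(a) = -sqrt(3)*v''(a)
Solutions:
 v(a) = C1 + C2*exp(a*(3^(5/6)/(sqrt(36 - sqrt(3)) + 6)^(1/3) + 3^(2/3)*(sqrt(36 - sqrt(3)) + 6)^(1/3))/12)*sin(a*(-3^(1/6)*(sqrt(36 - sqrt(3)) + 6)^(1/3) + 3^(1/3)/(sqrt(36 - sqrt(3)) + 6)^(1/3))/4) + C3*exp(a*(3^(5/6)/(sqrt(36 - sqrt(3)) + 6)^(1/3) + 3^(2/3)*(sqrt(36 - sqrt(3)) + 6)^(1/3))/12)*cos(a*(-3^(1/6)*(sqrt(36 - sqrt(3)) + 6)^(1/3) + 3^(1/3)/(sqrt(36 - sqrt(3)) + 6)^(1/3))/4) + C4*exp(-a*(3^(5/6)/(sqrt(36 - sqrt(3)) + 6)^(1/3) + 3^(2/3)*(sqrt(36 - sqrt(3)) + 6)^(1/3))/6)


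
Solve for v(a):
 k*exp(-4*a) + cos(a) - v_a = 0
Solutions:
 v(a) = C1 - k*exp(-4*a)/4 + sin(a)


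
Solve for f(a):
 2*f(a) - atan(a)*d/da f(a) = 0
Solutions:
 f(a) = C1*exp(2*Integral(1/atan(a), a))


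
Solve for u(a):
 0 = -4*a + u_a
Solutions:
 u(a) = C1 + 2*a^2


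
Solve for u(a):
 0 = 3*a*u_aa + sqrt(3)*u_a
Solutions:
 u(a) = C1 + C2*a^(1 - sqrt(3)/3)


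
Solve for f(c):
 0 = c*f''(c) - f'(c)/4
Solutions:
 f(c) = C1 + C2*c^(5/4)


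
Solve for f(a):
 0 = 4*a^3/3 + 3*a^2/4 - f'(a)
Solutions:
 f(a) = C1 + a^4/3 + a^3/4


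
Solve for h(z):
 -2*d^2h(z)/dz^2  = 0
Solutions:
 h(z) = C1 + C2*z


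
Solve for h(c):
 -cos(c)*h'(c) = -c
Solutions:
 h(c) = C1 + Integral(c/cos(c), c)


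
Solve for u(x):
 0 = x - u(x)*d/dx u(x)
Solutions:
 u(x) = -sqrt(C1 + x^2)
 u(x) = sqrt(C1 + x^2)


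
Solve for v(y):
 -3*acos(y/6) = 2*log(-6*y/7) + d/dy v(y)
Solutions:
 v(y) = C1 - 2*y*log(-y) - 3*y*acos(y/6) - 2*y*log(6) + 2*y + 2*y*log(7) + 3*sqrt(36 - y^2)


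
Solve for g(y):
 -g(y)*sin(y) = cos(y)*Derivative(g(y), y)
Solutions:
 g(y) = C1*cos(y)


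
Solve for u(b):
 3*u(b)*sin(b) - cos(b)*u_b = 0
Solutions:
 u(b) = C1/cos(b)^3


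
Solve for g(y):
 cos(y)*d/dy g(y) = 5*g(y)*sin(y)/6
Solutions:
 g(y) = C1/cos(y)^(5/6)


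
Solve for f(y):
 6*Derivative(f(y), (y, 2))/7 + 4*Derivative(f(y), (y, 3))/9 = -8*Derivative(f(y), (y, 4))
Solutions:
 f(y) = C1 + C2*y + (C3*sin(sqrt(6755)*y/252) + C4*cos(sqrt(6755)*y/252))*exp(-y/36)


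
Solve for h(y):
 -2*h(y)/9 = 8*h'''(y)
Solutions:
 h(y) = C3*exp(-6^(1/3)*y/6) + (C1*sin(2^(1/3)*3^(5/6)*y/12) + C2*cos(2^(1/3)*3^(5/6)*y/12))*exp(6^(1/3)*y/12)


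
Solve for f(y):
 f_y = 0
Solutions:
 f(y) = C1


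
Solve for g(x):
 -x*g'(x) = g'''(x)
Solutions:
 g(x) = C1 + Integral(C2*airyai(-x) + C3*airybi(-x), x)


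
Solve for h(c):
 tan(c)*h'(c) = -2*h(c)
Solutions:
 h(c) = C1/sin(c)^2


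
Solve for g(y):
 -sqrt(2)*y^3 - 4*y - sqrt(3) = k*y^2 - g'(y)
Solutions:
 g(y) = C1 + k*y^3/3 + sqrt(2)*y^4/4 + 2*y^2 + sqrt(3)*y


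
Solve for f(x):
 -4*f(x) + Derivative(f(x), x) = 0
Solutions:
 f(x) = C1*exp(4*x)


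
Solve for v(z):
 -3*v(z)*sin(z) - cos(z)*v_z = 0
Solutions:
 v(z) = C1*cos(z)^3


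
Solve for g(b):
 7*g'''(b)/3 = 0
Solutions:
 g(b) = C1 + C2*b + C3*b^2


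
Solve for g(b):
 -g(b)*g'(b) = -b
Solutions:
 g(b) = -sqrt(C1 + b^2)
 g(b) = sqrt(C1 + b^2)


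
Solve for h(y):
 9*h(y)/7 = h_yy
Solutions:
 h(y) = C1*exp(-3*sqrt(7)*y/7) + C2*exp(3*sqrt(7)*y/7)


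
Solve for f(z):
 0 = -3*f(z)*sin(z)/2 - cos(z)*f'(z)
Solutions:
 f(z) = C1*cos(z)^(3/2)


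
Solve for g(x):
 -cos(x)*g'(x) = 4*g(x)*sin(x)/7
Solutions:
 g(x) = C1*cos(x)^(4/7)


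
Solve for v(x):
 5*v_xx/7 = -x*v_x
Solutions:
 v(x) = C1 + C2*erf(sqrt(70)*x/10)


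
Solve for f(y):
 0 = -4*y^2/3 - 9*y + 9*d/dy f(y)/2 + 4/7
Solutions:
 f(y) = C1 + 8*y^3/81 + y^2 - 8*y/63


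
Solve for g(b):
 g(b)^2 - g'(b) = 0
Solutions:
 g(b) = -1/(C1 + b)


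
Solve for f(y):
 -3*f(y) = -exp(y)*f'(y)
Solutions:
 f(y) = C1*exp(-3*exp(-y))


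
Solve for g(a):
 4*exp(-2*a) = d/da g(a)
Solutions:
 g(a) = C1 - 2*exp(-2*a)


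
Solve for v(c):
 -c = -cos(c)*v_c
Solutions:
 v(c) = C1 + Integral(c/cos(c), c)


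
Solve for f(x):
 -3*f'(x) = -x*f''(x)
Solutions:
 f(x) = C1 + C2*x^4


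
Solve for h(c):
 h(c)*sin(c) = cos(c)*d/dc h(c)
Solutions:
 h(c) = C1/cos(c)


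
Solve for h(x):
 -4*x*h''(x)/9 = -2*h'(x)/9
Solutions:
 h(x) = C1 + C2*x^(3/2)


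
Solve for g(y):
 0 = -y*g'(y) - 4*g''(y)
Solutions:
 g(y) = C1 + C2*erf(sqrt(2)*y/4)


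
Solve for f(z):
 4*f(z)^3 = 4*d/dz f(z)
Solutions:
 f(z) = -sqrt(2)*sqrt(-1/(C1 + z))/2
 f(z) = sqrt(2)*sqrt(-1/(C1 + z))/2


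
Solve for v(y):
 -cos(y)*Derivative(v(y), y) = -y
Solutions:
 v(y) = C1 + Integral(y/cos(y), y)


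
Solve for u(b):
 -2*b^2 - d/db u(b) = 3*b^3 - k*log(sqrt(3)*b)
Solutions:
 u(b) = C1 - 3*b^4/4 - 2*b^3/3 + b*k*log(b) - b*k + b*k*log(3)/2


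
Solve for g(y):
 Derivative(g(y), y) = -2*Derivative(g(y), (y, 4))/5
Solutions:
 g(y) = C1 + C4*exp(-2^(2/3)*5^(1/3)*y/2) + (C2*sin(2^(2/3)*sqrt(3)*5^(1/3)*y/4) + C3*cos(2^(2/3)*sqrt(3)*5^(1/3)*y/4))*exp(2^(2/3)*5^(1/3)*y/4)


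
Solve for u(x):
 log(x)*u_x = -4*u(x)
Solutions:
 u(x) = C1*exp(-4*li(x))


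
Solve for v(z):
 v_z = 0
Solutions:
 v(z) = C1


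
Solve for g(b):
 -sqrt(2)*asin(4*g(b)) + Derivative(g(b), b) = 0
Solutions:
 Integral(1/asin(4*_y), (_y, g(b))) = C1 + sqrt(2)*b


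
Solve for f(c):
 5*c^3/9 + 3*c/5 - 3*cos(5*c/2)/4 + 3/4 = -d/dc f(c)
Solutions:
 f(c) = C1 - 5*c^4/36 - 3*c^2/10 - 3*c/4 + 3*sin(5*c/2)/10


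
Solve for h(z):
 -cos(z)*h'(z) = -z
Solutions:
 h(z) = C1 + Integral(z/cos(z), z)


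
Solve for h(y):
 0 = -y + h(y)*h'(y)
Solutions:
 h(y) = -sqrt(C1 + y^2)
 h(y) = sqrt(C1 + y^2)


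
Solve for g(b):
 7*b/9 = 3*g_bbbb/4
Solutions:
 g(b) = C1 + C2*b + C3*b^2 + C4*b^3 + 7*b^5/810


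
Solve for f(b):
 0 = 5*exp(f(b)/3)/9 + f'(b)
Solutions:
 f(b) = 3*log(1/(C1 + 5*b)) + 9*log(3)


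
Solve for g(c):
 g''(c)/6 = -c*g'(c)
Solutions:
 g(c) = C1 + C2*erf(sqrt(3)*c)


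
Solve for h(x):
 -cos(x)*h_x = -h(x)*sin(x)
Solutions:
 h(x) = C1/cos(x)


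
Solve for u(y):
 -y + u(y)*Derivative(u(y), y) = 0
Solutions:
 u(y) = -sqrt(C1 + y^2)
 u(y) = sqrt(C1 + y^2)


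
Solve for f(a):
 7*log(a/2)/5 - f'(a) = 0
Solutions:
 f(a) = C1 + 7*a*log(a)/5 - 7*a/5 - 7*a*log(2)/5


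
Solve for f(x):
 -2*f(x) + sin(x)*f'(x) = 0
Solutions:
 f(x) = C1*(cos(x) - 1)/(cos(x) + 1)


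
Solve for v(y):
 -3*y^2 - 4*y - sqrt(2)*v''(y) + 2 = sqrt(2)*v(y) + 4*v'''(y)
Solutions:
 v(y) = C1*exp(y*(-2*sqrt(2) + 2^(2/3)/(12*sqrt(165) + 109*sqrt(2))^(1/3) + 2^(1/3)*(12*sqrt(165) + 109*sqrt(2))^(1/3))/24)*sin(2^(1/3)*sqrt(3)*y*(-(12*sqrt(165) + 109*sqrt(2))^(1/3) + 2^(1/3)/(12*sqrt(165) + 109*sqrt(2))^(1/3))/24) + C2*exp(y*(-2*sqrt(2) + 2^(2/3)/(12*sqrt(165) + 109*sqrt(2))^(1/3) + 2^(1/3)*(12*sqrt(165) + 109*sqrt(2))^(1/3))/24)*cos(2^(1/3)*sqrt(3)*y*(-(12*sqrt(165) + 109*sqrt(2))^(1/3) + 2^(1/3)/(12*sqrt(165) + 109*sqrt(2))^(1/3))/24) + C3*exp(-y*(2^(2/3)/(12*sqrt(165) + 109*sqrt(2))^(1/3) + sqrt(2) + 2^(1/3)*(12*sqrt(165) + 109*sqrt(2))^(1/3))/12) - 3*sqrt(2)*y^2/2 - 2*sqrt(2)*y + 4*sqrt(2)


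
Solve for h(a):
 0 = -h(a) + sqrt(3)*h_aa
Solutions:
 h(a) = C1*exp(-3^(3/4)*a/3) + C2*exp(3^(3/4)*a/3)


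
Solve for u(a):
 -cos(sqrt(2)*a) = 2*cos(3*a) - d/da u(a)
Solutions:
 u(a) = C1 + 2*sin(3*a)/3 + sqrt(2)*sin(sqrt(2)*a)/2


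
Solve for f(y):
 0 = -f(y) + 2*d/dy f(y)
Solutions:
 f(y) = C1*exp(y/2)


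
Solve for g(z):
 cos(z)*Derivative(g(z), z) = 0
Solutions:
 g(z) = C1


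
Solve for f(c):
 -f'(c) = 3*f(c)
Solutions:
 f(c) = C1*exp(-3*c)


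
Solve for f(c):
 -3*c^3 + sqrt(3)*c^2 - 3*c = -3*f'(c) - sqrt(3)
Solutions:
 f(c) = C1 + c^4/4 - sqrt(3)*c^3/9 + c^2/2 - sqrt(3)*c/3


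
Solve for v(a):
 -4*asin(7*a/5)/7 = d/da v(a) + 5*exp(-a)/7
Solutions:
 v(a) = C1 - 4*a*asin(7*a/5)/7 - 4*sqrt(25 - 49*a^2)/49 + 5*exp(-a)/7


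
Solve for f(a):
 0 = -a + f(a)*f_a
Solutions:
 f(a) = -sqrt(C1 + a^2)
 f(a) = sqrt(C1 + a^2)


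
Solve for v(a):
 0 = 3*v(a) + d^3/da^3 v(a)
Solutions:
 v(a) = C3*exp(-3^(1/3)*a) + (C1*sin(3^(5/6)*a/2) + C2*cos(3^(5/6)*a/2))*exp(3^(1/3)*a/2)


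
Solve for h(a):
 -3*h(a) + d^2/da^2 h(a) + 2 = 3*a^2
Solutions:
 h(a) = C1*exp(-sqrt(3)*a) + C2*exp(sqrt(3)*a) - a^2


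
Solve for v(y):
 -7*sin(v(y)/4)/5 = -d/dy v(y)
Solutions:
 -7*y/5 + 2*log(cos(v(y)/4) - 1) - 2*log(cos(v(y)/4) + 1) = C1


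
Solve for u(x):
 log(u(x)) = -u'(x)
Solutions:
 li(u(x)) = C1 - x


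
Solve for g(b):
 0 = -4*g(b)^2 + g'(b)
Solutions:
 g(b) = -1/(C1 + 4*b)


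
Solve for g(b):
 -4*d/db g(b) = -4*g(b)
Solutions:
 g(b) = C1*exp(b)


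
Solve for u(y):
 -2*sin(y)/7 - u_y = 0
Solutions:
 u(y) = C1 + 2*cos(y)/7


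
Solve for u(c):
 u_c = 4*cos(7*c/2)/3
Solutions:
 u(c) = C1 + 8*sin(7*c/2)/21


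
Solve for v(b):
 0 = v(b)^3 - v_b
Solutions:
 v(b) = -sqrt(2)*sqrt(-1/(C1 + b))/2
 v(b) = sqrt(2)*sqrt(-1/(C1 + b))/2


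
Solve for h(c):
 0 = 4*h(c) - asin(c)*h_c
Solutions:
 h(c) = C1*exp(4*Integral(1/asin(c), c))


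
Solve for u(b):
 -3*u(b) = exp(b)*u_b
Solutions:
 u(b) = C1*exp(3*exp(-b))


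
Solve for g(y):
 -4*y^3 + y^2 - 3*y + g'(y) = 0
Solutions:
 g(y) = C1 + y^4 - y^3/3 + 3*y^2/2


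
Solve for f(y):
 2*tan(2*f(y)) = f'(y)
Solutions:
 f(y) = -asin(C1*exp(4*y))/2 + pi/2
 f(y) = asin(C1*exp(4*y))/2


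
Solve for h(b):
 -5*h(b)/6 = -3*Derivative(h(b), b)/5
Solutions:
 h(b) = C1*exp(25*b/18)


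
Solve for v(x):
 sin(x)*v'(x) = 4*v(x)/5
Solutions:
 v(x) = C1*(cos(x) - 1)^(2/5)/(cos(x) + 1)^(2/5)


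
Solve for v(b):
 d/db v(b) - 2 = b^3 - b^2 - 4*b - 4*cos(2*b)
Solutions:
 v(b) = C1 + b^4/4 - b^3/3 - 2*b^2 + 2*b - 2*sin(2*b)


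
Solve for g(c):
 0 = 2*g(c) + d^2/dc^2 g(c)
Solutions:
 g(c) = C1*sin(sqrt(2)*c) + C2*cos(sqrt(2)*c)


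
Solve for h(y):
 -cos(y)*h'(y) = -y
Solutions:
 h(y) = C1 + Integral(y/cos(y), y)


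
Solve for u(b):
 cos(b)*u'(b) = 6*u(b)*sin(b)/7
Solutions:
 u(b) = C1/cos(b)^(6/7)


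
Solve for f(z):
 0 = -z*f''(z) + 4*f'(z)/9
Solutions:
 f(z) = C1 + C2*z^(13/9)


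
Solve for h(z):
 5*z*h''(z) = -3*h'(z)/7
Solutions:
 h(z) = C1 + C2*z^(32/35)


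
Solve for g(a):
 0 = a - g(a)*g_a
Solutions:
 g(a) = -sqrt(C1 + a^2)
 g(a) = sqrt(C1 + a^2)


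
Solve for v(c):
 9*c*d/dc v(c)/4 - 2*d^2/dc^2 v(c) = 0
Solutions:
 v(c) = C1 + C2*erfi(3*c/4)


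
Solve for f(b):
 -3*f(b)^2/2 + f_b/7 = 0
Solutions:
 f(b) = -2/(C1 + 21*b)


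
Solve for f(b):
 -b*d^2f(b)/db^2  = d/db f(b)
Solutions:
 f(b) = C1 + C2*log(b)


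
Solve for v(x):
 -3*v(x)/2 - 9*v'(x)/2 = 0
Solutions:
 v(x) = C1*exp(-x/3)


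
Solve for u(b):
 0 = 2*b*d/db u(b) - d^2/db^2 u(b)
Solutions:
 u(b) = C1 + C2*erfi(b)


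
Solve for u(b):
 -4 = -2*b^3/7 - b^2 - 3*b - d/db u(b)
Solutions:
 u(b) = C1 - b^4/14 - b^3/3 - 3*b^2/2 + 4*b


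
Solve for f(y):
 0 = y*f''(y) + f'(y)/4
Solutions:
 f(y) = C1 + C2*y^(3/4)


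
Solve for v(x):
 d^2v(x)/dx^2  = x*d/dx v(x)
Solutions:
 v(x) = C1 + C2*erfi(sqrt(2)*x/2)


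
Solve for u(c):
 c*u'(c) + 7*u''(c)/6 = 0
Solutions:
 u(c) = C1 + C2*erf(sqrt(21)*c/7)


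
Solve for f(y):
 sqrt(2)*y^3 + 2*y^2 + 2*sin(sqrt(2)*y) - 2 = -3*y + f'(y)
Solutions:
 f(y) = C1 + sqrt(2)*y^4/4 + 2*y^3/3 + 3*y^2/2 - 2*y - sqrt(2)*cos(sqrt(2)*y)


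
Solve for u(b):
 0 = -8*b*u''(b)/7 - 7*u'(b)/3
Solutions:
 u(b) = C1 + C2/b^(25/24)


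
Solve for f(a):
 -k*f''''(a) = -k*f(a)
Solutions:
 f(a) = C1*exp(-a) + C2*exp(a) + C3*sin(a) + C4*cos(a)


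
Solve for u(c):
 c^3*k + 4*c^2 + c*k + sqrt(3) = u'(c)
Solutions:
 u(c) = C1 + c^4*k/4 + 4*c^3/3 + c^2*k/2 + sqrt(3)*c


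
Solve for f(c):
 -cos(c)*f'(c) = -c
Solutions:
 f(c) = C1 + Integral(c/cos(c), c)


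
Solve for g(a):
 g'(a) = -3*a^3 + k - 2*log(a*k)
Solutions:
 g(a) = C1 - 3*a^4/4 + a*(k + 2) - 2*a*log(a*k)


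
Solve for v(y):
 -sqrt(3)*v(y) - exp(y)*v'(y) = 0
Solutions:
 v(y) = C1*exp(sqrt(3)*exp(-y))


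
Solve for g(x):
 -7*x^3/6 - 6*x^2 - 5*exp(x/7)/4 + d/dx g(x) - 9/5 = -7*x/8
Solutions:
 g(x) = C1 + 7*x^4/24 + 2*x^3 - 7*x^2/16 + 9*x/5 + 35*exp(x/7)/4


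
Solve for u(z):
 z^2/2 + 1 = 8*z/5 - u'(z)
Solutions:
 u(z) = C1 - z^3/6 + 4*z^2/5 - z


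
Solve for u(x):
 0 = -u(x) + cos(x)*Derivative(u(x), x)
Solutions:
 u(x) = C1*sqrt(sin(x) + 1)/sqrt(sin(x) - 1)


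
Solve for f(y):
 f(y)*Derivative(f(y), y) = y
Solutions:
 f(y) = -sqrt(C1 + y^2)
 f(y) = sqrt(C1 + y^2)


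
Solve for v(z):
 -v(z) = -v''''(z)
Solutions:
 v(z) = C1*exp(-z) + C2*exp(z) + C3*sin(z) + C4*cos(z)


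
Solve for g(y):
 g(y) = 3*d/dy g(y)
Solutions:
 g(y) = C1*exp(y/3)


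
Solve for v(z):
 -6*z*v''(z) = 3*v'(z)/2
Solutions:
 v(z) = C1 + C2*z^(3/4)


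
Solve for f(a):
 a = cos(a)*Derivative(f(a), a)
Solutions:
 f(a) = C1 + Integral(a/cos(a), a)


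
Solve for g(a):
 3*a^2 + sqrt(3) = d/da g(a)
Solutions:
 g(a) = C1 + a^3 + sqrt(3)*a


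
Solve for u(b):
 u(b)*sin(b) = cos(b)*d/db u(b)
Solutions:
 u(b) = C1/cos(b)


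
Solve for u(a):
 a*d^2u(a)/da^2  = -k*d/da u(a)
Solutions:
 u(a) = C1 + a^(1 - re(k))*(C2*sin(log(a)*Abs(im(k))) + C3*cos(log(a)*im(k)))


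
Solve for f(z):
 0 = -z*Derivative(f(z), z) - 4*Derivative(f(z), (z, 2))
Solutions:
 f(z) = C1 + C2*erf(sqrt(2)*z/4)


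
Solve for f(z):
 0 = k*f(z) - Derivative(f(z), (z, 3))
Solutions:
 f(z) = C1*exp(k^(1/3)*z) + C2*exp(k^(1/3)*z*(-1 + sqrt(3)*I)/2) + C3*exp(-k^(1/3)*z*(1 + sqrt(3)*I)/2)


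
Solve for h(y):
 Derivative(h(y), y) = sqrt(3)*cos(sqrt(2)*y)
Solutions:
 h(y) = C1 + sqrt(6)*sin(sqrt(2)*y)/2


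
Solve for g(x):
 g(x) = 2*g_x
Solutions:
 g(x) = C1*exp(x/2)


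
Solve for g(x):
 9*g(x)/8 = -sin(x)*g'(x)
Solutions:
 g(x) = C1*(cos(x) + 1)^(9/16)/(cos(x) - 1)^(9/16)


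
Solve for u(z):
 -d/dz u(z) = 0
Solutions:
 u(z) = C1


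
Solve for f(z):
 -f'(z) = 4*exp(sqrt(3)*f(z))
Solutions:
 f(z) = sqrt(3)*(2*log(1/(C1 + 4*z)) - log(3))/6


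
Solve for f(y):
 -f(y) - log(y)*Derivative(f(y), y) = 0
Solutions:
 f(y) = C1*exp(-li(y))


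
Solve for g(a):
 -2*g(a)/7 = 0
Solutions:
 g(a) = 0


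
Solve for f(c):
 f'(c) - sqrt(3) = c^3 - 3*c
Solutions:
 f(c) = C1 + c^4/4 - 3*c^2/2 + sqrt(3)*c


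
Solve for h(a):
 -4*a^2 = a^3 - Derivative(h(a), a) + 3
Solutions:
 h(a) = C1 + a^4/4 + 4*a^3/3 + 3*a


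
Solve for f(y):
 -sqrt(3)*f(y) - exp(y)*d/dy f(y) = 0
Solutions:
 f(y) = C1*exp(sqrt(3)*exp(-y))


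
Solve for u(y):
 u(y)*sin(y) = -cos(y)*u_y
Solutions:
 u(y) = C1*cos(y)


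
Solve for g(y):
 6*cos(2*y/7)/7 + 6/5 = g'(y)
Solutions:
 g(y) = C1 + 6*y/5 + 3*sin(2*y/7)


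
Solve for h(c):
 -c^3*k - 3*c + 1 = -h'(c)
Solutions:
 h(c) = C1 + c^4*k/4 + 3*c^2/2 - c


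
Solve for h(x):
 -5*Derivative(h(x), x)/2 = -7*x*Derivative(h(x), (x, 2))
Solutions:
 h(x) = C1 + C2*x^(19/14)


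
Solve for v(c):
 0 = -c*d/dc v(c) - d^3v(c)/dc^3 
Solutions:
 v(c) = C1 + Integral(C2*airyai(-c) + C3*airybi(-c), c)


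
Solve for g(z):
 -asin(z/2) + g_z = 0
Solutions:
 g(z) = C1 + z*asin(z/2) + sqrt(4 - z^2)


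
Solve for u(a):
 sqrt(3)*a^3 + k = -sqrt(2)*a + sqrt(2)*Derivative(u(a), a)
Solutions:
 u(a) = C1 + sqrt(6)*a^4/8 + a^2/2 + sqrt(2)*a*k/2


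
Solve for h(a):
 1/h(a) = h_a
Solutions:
 h(a) = -sqrt(C1 + 2*a)
 h(a) = sqrt(C1 + 2*a)


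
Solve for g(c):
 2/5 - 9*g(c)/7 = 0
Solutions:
 g(c) = 14/45


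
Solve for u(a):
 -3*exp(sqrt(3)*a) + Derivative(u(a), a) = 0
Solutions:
 u(a) = C1 + sqrt(3)*exp(sqrt(3)*a)


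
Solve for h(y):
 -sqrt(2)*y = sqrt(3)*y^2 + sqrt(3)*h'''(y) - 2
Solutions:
 h(y) = C1 + C2*y + C3*y^2 - y^5/60 - sqrt(6)*y^4/72 + sqrt(3)*y^3/9


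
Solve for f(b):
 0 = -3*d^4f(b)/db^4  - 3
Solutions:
 f(b) = C1 + C2*b + C3*b^2 + C4*b^3 - b^4/24


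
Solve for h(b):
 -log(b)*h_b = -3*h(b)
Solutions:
 h(b) = C1*exp(3*li(b))


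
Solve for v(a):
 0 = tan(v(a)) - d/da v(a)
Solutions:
 v(a) = pi - asin(C1*exp(a))
 v(a) = asin(C1*exp(a))


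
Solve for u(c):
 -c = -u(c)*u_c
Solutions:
 u(c) = -sqrt(C1 + c^2)
 u(c) = sqrt(C1 + c^2)


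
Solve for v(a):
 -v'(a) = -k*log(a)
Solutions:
 v(a) = C1 + a*k*log(a) - a*k


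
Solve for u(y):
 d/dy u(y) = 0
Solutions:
 u(y) = C1


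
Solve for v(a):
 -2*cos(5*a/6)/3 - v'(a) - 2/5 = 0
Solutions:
 v(a) = C1 - 2*a/5 - 4*sin(5*a/6)/5


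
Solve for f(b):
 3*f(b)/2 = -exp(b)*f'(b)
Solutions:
 f(b) = C1*exp(3*exp(-b)/2)


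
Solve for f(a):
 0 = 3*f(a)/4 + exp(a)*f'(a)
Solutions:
 f(a) = C1*exp(3*exp(-a)/4)


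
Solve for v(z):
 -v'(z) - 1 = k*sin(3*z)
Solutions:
 v(z) = C1 + k*cos(3*z)/3 - z


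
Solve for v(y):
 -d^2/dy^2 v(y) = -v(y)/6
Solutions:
 v(y) = C1*exp(-sqrt(6)*y/6) + C2*exp(sqrt(6)*y/6)


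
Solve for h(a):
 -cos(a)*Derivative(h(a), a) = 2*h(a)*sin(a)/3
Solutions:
 h(a) = C1*cos(a)^(2/3)


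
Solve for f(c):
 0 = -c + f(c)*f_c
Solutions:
 f(c) = -sqrt(C1 + c^2)
 f(c) = sqrt(C1 + c^2)


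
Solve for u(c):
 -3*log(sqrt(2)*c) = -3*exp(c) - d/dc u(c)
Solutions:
 u(c) = C1 + 3*c*log(c) + c*(-3 + 3*log(2)/2) - 3*exp(c)


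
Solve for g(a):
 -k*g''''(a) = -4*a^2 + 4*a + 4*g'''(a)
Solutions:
 g(a) = C1 + C2*a + C3*a^2 + C4*exp(-4*a/k) + a^5/60 - a^4*(k + 2)/48 + a^3*k*(k + 2)/48


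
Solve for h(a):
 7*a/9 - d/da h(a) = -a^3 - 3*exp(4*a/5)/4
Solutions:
 h(a) = C1 + a^4/4 + 7*a^2/18 + 15*exp(4*a/5)/16


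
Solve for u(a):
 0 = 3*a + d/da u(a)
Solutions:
 u(a) = C1 - 3*a^2/2


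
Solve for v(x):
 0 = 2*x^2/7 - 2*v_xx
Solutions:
 v(x) = C1 + C2*x + x^4/84


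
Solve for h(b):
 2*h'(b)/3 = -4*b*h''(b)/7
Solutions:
 h(b) = C1 + C2/b^(1/6)
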